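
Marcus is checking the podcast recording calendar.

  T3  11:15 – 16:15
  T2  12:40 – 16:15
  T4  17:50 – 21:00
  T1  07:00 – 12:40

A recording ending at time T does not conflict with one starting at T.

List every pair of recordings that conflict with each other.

T1 & T3, T2 & T3

Sorted by start: T1, T3, T2, T4.
T3 starts before T1 ends → T1 and T3 overlap.
T2 starts exactly when T1 ends (back-to-back, no overlap) — done with T1.
T2 starts before T3 ends → T3 and T2 overlap.
T4 starts after T3 ends.
T4 starts after T2 ends.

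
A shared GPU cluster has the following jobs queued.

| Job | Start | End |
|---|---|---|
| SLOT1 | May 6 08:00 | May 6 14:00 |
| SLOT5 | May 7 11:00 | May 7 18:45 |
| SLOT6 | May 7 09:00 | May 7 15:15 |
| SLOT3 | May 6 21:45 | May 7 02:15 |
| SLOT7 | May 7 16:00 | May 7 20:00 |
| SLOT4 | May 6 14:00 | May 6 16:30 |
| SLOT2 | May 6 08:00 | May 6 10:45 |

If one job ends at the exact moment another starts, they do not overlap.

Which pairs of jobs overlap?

SLOT1 & SLOT2, SLOT5 & SLOT6, SLOT5 & SLOT7

Two intervals overlap when each starts before the other ends.
Sorted by start: SLOT1, SLOT2, SLOT4, SLOT3, SLOT6, SLOT5, SLOT7.
SLOT2 starts before SLOT1 ends → SLOT1 and SLOT2 overlap.
SLOT4 starts exactly when SLOT1 ends (back-to-back, no overlap), so nothing later overlaps SLOT1 either.
SLOT4 starts after SLOT2 ends, so nothing later overlaps SLOT2 either.
SLOT3 starts after SLOT4 ends, so nothing later overlaps SLOT4 either.
SLOT6 starts after SLOT3 ends, so nothing later overlaps SLOT3 either.
SLOT5 starts before SLOT6 ends → SLOT6 and SLOT5 overlap.
SLOT7 starts after SLOT6 ends.
SLOT7 starts before SLOT5 ends → SLOT5 and SLOT7 overlap.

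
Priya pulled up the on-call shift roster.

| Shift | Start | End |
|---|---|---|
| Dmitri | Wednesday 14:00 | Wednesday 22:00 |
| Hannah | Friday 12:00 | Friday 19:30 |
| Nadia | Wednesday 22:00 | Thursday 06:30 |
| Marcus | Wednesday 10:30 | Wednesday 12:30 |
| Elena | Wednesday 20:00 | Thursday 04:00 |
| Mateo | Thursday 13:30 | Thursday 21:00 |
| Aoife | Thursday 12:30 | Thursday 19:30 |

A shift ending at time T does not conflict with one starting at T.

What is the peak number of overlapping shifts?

2

Sort all start/end points and keep a running count:
Wednesday 10:30 start Marcus → 1
Wednesday 12:30 end Marcus → 0
Wednesday 14:00 start Dmitri → 1
Wednesday 20:00 start Elena → 2
Wednesday 22:00 end Dmitri → 1
Wednesday 22:00 start Nadia → 2
Thursday 04:00 end Elena → 1
Thursday 06:30 end Nadia → 0
Thursday 12:30 start Aoife → 1
Thursday 13:30 start Mateo → 2
Thursday 19:30 end Aoife → 1
Thursday 21:00 end Mateo → 0
Friday 12:00 start Hannah → 1
Friday 19:30 end Hannah → 0
Peak is 2, at Wednesday 20:00 (Dmitri, Elena).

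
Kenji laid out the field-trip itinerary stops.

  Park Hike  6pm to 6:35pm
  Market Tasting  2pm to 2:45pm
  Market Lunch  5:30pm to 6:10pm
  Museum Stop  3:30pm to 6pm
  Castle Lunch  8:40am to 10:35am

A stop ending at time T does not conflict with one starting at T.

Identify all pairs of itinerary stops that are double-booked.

Check each pair: they overlap iff neither finishes before the other starts.
Sorted by start: Castle Lunch, Market Tasting, Museum Stop, Market Lunch, Park Hike.
Market Tasting starts after Castle Lunch ends, so nothing later overlaps Castle Lunch either.
Museum Stop starts after Market Tasting ends, so nothing later overlaps Market Tasting either.
Market Lunch starts before Museum Stop ends → Museum Stop and Market Lunch overlap.
Park Hike starts exactly when Museum Stop ends (back-to-back, no overlap).
Park Hike starts before Market Lunch ends → Market Lunch and Park Hike overlap.

Market Lunch & Museum Stop, Market Lunch & Park Hike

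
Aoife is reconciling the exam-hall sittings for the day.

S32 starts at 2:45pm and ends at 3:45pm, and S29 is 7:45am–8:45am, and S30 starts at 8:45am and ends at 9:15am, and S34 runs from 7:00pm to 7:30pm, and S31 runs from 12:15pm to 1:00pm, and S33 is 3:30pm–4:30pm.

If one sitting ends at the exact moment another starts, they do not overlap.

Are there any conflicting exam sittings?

Yes

Sorted by start: S29, S30, S31, S32, S33, S34.
S30 starts exactly when S29 ends (back-to-back, no overlap), so S29 has no further overlaps.
S31 starts after S30 ends, so S30 has no further overlaps.
S32 starts after S31 ends, so S31 has no further overlaps.
S33 starts before S32 ends → S32 and S33 overlap.
That's a conflict, so the schedule is not conflict-free.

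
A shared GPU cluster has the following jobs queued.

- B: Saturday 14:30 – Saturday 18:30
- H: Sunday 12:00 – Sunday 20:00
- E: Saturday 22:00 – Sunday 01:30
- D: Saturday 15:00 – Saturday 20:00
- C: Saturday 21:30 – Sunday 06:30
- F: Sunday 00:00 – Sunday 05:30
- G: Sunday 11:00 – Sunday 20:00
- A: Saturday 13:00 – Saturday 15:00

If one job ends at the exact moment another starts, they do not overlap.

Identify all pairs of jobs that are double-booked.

A & B, B & D, C & E, C & F, E & F, G & H

Sorted by start: A, B, D, C, E, F, G, H.
B starts before A ends → A and B overlap.
D starts exactly when A ends (back-to-back, no overlap), so nothing later overlaps A either.
D starts before B ends → B and D overlap.
C starts after B ends, so nothing later overlaps B either.
C starts after D ends, so nothing later overlaps D either.
E starts before C ends → C and E overlap.
F starts before C ends → C and F overlap.
G starts after C ends, so nothing later overlaps C either.
F starts before E ends → E and F overlap.
G starts after E ends, so nothing later overlaps E either.
G starts after F ends, so nothing later overlaps F either.
H starts before G ends → G and H overlap.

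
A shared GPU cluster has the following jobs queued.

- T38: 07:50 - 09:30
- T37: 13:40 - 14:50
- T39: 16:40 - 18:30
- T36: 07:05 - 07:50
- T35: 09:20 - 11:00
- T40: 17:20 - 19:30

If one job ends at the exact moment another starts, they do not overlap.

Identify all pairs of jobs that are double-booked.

T35 & T38, T39 & T40

Sorted by start: T36, T38, T35, T37, T39, T40.
T38 starts exactly when T36 ends (back-to-back, no overlap), so T36 has no further overlaps.
T35 starts before T38 ends → T38 and T35 overlap.
T37 starts after T38 ends, so T38 has no further overlaps.
T37 starts after T35 ends, so T35 has no further overlaps.
T39 starts after T37 ends, so T37 has no further overlaps.
T40 starts before T39 ends → T39 and T40 overlap.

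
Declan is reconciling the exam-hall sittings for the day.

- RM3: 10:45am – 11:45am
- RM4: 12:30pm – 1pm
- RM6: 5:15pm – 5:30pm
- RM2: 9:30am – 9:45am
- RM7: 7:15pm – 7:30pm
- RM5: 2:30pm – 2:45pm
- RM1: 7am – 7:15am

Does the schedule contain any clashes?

Sorted by start: RM1, RM2, RM3, RM4, RM5, RM6, RM7.
RM2 starts after RM1 ends; RM1 is clear from here.
RM3 starts after RM2 ends; RM2 is clear from here.
RM4 starts after RM3 ends; RM3 is clear from here.
RM5 starts after RM4 ends; RM4 is clear from here.
RM6 starts after RM5 ends; RM5 is clear from here.
RM7 starts after RM6 ends.
Every pair is clear; the schedule has no overlaps.

No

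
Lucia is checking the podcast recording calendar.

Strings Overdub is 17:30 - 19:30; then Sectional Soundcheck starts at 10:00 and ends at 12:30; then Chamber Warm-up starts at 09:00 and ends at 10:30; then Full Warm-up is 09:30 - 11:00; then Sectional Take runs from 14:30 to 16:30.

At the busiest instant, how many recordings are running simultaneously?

Walk through starts and ends in time order (an end at T is processed before a start at T):
09:00 start Chamber Warm-up → 1
09:30 start Full Warm-up → 2
10:00 start Sectional Soundcheck → 3
10:30 end Chamber Warm-up → 2
11:00 end Full Warm-up → 1
12:30 end Sectional Soundcheck → 0
14:30 start Sectional Take → 1
16:30 end Sectional Take → 0
17:30 start Strings Overdub → 1
19:30 end Strings Overdub → 0
Peak is 3, at 10:00 (Chamber Warm-up, Full Warm-up, Sectional Soundcheck).

3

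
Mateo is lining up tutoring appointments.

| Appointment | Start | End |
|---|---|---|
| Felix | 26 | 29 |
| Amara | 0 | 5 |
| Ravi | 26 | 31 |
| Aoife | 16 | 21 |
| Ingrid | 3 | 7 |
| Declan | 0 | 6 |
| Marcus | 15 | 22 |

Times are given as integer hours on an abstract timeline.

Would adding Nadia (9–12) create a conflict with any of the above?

Amara: ends 5 at or before Nadia starts 9 → clear.
Declan: ends 6 at or before Nadia starts 9 → clear.
Ingrid: ends 7 at or before Nadia starts 9 → clear.
Marcus: starts 15 at or after Nadia ends 12 → clear.
Aoife: starts 16 at or after Nadia ends 12 → clear.
Felix: starts 26 at or after Nadia ends 12 → clear.
Ravi: starts 26 at or after Nadia ends 12 → clear.

No — it doesn't clash with anything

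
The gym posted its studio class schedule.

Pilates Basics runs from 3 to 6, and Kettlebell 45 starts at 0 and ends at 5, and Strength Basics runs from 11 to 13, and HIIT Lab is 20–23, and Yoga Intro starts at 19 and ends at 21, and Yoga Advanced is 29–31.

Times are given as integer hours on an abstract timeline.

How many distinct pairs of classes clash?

2

Sorted by start: Kettlebell 45, Pilates Basics, Strength Basics, Yoga Intro, HIIT Lab, Yoga Advanced.
Pilates Basics starts before Kettlebell 45 ends → Kettlebell 45 and Pilates Basics overlap.
Strength Basics starts after Kettlebell 45 ends, so Kettlebell 45 has no further overlaps.
Strength Basics starts after Pilates Basics ends, so Pilates Basics has no further overlaps.
Yoga Intro starts after Strength Basics ends, so Strength Basics has no further overlaps.
HIIT Lab starts before Yoga Intro ends → Yoga Intro and HIIT Lab overlap.
Yoga Advanced starts after Yoga Intro ends.
Yoga Advanced starts after HIIT Lab ends.
Overlapping pairs: HIIT Lab & Yoga Intro, Kettlebell 45 & Pilates Basics — 2 in total.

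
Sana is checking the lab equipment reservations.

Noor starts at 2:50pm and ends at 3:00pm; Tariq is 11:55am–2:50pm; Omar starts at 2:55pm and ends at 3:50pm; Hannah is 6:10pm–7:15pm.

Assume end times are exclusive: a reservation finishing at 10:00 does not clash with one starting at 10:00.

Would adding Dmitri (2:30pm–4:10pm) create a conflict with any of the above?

Yes — it overlaps Noor, Omar, Tariq

Tariq: starts 11:55am before Dmitri ends 4:10pm, and ends 2:50pm after Dmitri starts 2:30pm → overlap.
Noor: starts 2:50pm before Dmitri ends 4:10pm, and ends 3:00pm after Dmitri starts 2:30pm → overlap.
Omar: starts 2:55pm before Dmitri ends 4:10pm, and ends 3:50pm after Dmitri starts 2:30pm → overlap.
Hannah: starts 6:10pm at or after Dmitri ends 4:10pm → clear.
Dmitri overlaps Noor, Tariq, Omar.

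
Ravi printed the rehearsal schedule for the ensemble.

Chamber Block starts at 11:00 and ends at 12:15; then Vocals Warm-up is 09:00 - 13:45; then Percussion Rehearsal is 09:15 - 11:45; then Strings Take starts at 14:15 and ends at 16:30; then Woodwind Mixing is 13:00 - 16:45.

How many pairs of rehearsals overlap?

5

Sorted by start: Vocals Warm-up, Percussion Rehearsal, Chamber Block, Woodwind Mixing, Strings Take.
Percussion Rehearsal starts before Vocals Warm-up ends → Vocals Warm-up and Percussion Rehearsal overlap.
Chamber Block starts before Vocals Warm-up ends → Vocals Warm-up and Chamber Block overlap.
Woodwind Mixing starts before Vocals Warm-up ends → Vocals Warm-up and Woodwind Mixing overlap.
Strings Take starts after Vocals Warm-up ends.
Chamber Block starts before Percussion Rehearsal ends → Percussion Rehearsal and Chamber Block overlap.
Woodwind Mixing starts after Percussion Rehearsal ends; Percussion Rehearsal is clear from here.
Woodwind Mixing starts after Chamber Block ends; Chamber Block is clear from here.
Strings Take starts before Woodwind Mixing ends → Woodwind Mixing and Strings Take overlap.
Overlapping pairs: Chamber Block & Percussion Rehearsal, Chamber Block & Vocals Warm-up, Percussion Rehearsal & Vocals Warm-up, Strings Take & Woodwind Mixing, Vocals Warm-up & Woodwind Mixing — 5 in total.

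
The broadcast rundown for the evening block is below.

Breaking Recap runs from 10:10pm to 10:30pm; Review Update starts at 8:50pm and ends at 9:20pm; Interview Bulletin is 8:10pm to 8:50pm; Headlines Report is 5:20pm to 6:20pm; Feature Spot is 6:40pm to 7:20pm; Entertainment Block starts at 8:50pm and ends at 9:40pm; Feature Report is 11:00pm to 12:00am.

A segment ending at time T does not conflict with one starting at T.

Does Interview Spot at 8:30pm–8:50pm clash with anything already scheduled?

Yes — it overlaps Interview Bulletin

Headlines Report: ends 6:20pm at or before Interview Spot starts 8:30pm → clear.
Feature Spot: ends 7:20pm at or before Interview Spot starts 8:30pm → clear.
Interview Bulletin: starts 8:10pm before Interview Spot ends 8:50pm, and ends 8:50pm after Interview Spot starts 8:30pm → overlap.
Review Update: starts 8:50pm at or after Interview Spot ends 8:50pm → clear.
Entertainment Block: starts 8:50pm at or after Interview Spot ends 8:50pm → clear.
Breaking Recap: starts 10:10pm at or after Interview Spot ends 8:50pm → clear.
Feature Report: starts 11:00pm at or after Interview Spot ends 8:50pm → clear.
Interview Spot overlaps Interview Bulletin.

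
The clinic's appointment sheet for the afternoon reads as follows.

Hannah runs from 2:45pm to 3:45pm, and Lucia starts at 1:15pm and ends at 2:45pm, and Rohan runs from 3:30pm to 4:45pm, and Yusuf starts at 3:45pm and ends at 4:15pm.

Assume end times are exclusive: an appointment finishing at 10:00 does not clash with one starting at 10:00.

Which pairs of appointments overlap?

Sorted by start: Lucia, Hannah, Rohan, Yusuf.
Hannah starts exactly when Lucia ends (back-to-back, no overlap); Lucia is clear from here.
Rohan starts before Hannah ends → Hannah and Rohan overlap.
Yusuf starts exactly when Hannah ends (back-to-back, no overlap).
Yusuf starts before Rohan ends → Rohan and Yusuf overlap.

Hannah & Rohan, Rohan & Yusuf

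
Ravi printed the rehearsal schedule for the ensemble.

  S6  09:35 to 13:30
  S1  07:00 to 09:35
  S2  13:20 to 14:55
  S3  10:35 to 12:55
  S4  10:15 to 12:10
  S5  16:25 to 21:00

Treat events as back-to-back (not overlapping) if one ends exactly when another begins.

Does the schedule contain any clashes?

Sorted by start: S1, S6, S4, S3, S2, S5.
S6 starts exactly when S1 ends (back-to-back, no overlap) — done with S1.
S4 starts before S6 ends → S6 and S4 overlap.
That's a conflict, so the schedule is not conflict-free.

Yes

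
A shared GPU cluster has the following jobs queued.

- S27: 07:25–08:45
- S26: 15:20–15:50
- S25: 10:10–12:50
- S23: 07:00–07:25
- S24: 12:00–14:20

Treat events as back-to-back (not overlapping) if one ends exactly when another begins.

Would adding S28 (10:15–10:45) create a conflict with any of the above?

Yes — it overlaps S25

S23: ends 07:25 at or before S28 starts 10:15 → clear.
S27: ends 08:45 at or before S28 starts 10:15 → clear.
S25: starts 10:10 before S28 ends 10:45, and ends 12:50 after S28 starts 10:15 → overlap.
S24: starts 12:00 at or after S28 ends 10:45 → clear.
S26: starts 15:20 at or after S28 ends 10:45 → clear.
S28 overlaps S25.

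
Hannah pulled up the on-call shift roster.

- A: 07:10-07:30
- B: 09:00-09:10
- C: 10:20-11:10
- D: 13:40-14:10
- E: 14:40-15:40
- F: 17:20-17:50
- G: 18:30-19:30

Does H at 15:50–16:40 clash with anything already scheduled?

No — it doesn't clash with anything

A: ends 07:30 at or before H starts 15:50 → clear.
B: ends 09:10 at or before H starts 15:50 → clear.
C: ends 11:10 at or before H starts 15:50 → clear.
D: ends 14:10 at or before H starts 15:50 → clear.
E: ends 15:40 at or before H starts 15:50 → clear.
F: starts 17:20 at or after H ends 16:40 → clear.
G: starts 18:30 at or after H ends 16:40 → clear.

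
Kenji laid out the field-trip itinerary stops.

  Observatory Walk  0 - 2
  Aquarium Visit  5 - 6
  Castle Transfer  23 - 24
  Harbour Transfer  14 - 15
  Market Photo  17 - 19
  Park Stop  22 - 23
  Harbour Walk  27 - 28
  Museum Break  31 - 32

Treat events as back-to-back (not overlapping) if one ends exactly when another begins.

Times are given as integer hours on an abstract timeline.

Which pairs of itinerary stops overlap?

no overlapping pairs

Sorted by start: Observatory Walk, Aquarium Visit, Harbour Transfer, Market Photo, Park Stop, Castle Transfer, Harbour Walk, Museum Break.
Aquarium Visit starts after Observatory Walk ends, so Observatory Walk has no further overlaps.
Harbour Transfer starts after Aquarium Visit ends, so Aquarium Visit has no further overlaps.
Market Photo starts after Harbour Transfer ends, so Harbour Transfer has no further overlaps.
Park Stop starts after Market Photo ends, so Market Photo has no further overlaps.
Castle Transfer starts exactly when Park Stop ends (back-to-back, no overlap), so Park Stop has no further overlaps.
Harbour Walk starts after Castle Transfer ends, so Castle Transfer has no further overlaps.
Museum Break starts after Harbour Walk ends.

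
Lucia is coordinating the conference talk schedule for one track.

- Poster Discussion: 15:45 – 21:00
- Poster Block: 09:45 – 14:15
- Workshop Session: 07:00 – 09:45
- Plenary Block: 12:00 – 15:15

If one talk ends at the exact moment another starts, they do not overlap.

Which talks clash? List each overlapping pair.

Sorted by start: Workshop Session, Poster Block, Plenary Block, Poster Discussion.
Poster Block starts exactly when Workshop Session ends (back-to-back, no overlap), so nothing later overlaps Workshop Session either.
Plenary Block starts before Poster Block ends → Poster Block and Plenary Block overlap.
Poster Discussion starts after Poster Block ends.
Poster Discussion starts after Plenary Block ends.

Plenary Block & Poster Block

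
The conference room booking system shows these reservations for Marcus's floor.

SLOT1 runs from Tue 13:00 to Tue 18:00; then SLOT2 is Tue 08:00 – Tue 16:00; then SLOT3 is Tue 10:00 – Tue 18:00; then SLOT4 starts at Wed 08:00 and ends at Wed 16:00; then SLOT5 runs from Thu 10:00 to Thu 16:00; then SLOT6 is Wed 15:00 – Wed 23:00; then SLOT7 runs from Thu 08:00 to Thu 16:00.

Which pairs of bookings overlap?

SLOT1 & SLOT2, SLOT1 & SLOT3, SLOT2 & SLOT3, SLOT4 & SLOT6, SLOT5 & SLOT7

Sorted by start: SLOT2, SLOT3, SLOT1, SLOT4, SLOT6, SLOT7, SLOT5.
SLOT3 starts before SLOT2 ends → SLOT2 and SLOT3 overlap.
SLOT1 starts before SLOT2 ends → SLOT2 and SLOT1 overlap.
SLOT4 starts after SLOT2 ends, so SLOT2 has no further overlaps.
SLOT1 starts before SLOT3 ends → SLOT3 and SLOT1 overlap.
SLOT4 starts after SLOT3 ends, so SLOT3 has no further overlaps.
SLOT4 starts after SLOT1 ends, so SLOT1 has no further overlaps.
SLOT6 starts before SLOT4 ends → SLOT4 and SLOT6 overlap.
SLOT7 starts after SLOT4 ends, so SLOT4 has no further overlaps.
SLOT7 starts after SLOT6 ends, so SLOT6 has no further overlaps.
SLOT5 starts before SLOT7 ends → SLOT7 and SLOT5 overlap.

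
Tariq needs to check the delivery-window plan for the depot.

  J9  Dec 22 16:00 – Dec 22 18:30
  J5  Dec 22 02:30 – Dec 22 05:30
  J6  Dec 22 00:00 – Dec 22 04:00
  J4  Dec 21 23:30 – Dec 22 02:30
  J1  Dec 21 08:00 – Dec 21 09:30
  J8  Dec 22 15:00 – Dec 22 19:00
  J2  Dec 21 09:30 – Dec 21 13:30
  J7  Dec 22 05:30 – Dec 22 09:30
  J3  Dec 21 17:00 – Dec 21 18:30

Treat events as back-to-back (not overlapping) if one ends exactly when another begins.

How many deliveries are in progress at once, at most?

2

Sweep the timeline, counting +1 at each start and −1 at each end (ends before starts at a tie):
Dec 21 08:00 start J1 → 1
Dec 21 09:30 end J1 → 0
Dec 21 09:30 start J2 → 1
Dec 21 13:30 end J2 → 0
Dec 21 17:00 start J3 → 1
Dec 21 18:30 end J3 → 0
Dec 21 23:30 start J4 → 1
Dec 22 00:00 start J6 → 2
Dec 22 02:30 end J4 → 1
Dec 22 02:30 start J5 → 2
Dec 22 04:00 end J6 → 1
Dec 22 05:30 end J5 → 0
Dec 22 05:30 start J7 → 1
Dec 22 09:30 end J7 → 0
Dec 22 15:00 start J8 → 1
Dec 22 16:00 start J9 → 2
Dec 22 18:30 end J9 → 1
Dec 22 19:00 end J8 → 0
Peak is 2, at Dec 22 00:00 (J4, J6).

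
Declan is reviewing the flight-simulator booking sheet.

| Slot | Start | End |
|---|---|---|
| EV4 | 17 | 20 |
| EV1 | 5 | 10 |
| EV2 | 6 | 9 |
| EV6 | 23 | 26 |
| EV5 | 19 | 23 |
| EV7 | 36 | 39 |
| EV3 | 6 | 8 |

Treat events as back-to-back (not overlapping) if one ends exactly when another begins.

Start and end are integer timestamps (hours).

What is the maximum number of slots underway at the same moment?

3

Walk through starts and ends in time order (an end at T is processed before a start at T):
5 start EV1 → 1
6 start EV2 → 2
6 start EV3 → 3
8 end EV3 → 2
9 end EV2 → 1
10 end EV1 → 0
17 start EV4 → 1
19 start EV5 → 2
20 end EV4 → 1
23 end EV5 → 0
23 start EV6 → 1
26 end EV6 → 0
36 start EV7 → 1
39 end EV7 → 0
Peak is 3, at 6 (EV1, EV2, EV3).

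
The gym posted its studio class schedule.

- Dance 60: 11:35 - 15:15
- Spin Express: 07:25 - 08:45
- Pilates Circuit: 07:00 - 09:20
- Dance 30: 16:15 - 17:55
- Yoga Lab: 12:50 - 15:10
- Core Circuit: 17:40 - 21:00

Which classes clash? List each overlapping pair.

Sorted by start: Pilates Circuit, Spin Express, Dance 60, Yoga Lab, Dance 30, Core Circuit.
Spin Express starts before Pilates Circuit ends → Pilates Circuit and Spin Express overlap.
Dance 60 starts after Pilates Circuit ends — done with Pilates Circuit.
Dance 60 starts after Spin Express ends — done with Spin Express.
Yoga Lab starts before Dance 60 ends → Dance 60 and Yoga Lab overlap.
Dance 30 starts after Dance 60 ends — done with Dance 60.
Dance 30 starts after Yoga Lab ends — done with Yoga Lab.
Core Circuit starts before Dance 30 ends → Dance 30 and Core Circuit overlap.

Core Circuit & Dance 30, Dance 60 & Yoga Lab, Pilates Circuit & Spin Express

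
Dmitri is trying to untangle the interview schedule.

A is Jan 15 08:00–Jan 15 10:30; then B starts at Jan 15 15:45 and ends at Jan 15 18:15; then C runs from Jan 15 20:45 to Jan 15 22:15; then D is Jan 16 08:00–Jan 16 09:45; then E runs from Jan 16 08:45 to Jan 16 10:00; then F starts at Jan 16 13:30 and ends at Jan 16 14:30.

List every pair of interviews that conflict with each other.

D & E

Sorted by start: A, B, C, D, E, F.
B starts after A ends, so nothing later overlaps A either.
C starts after B ends, so nothing later overlaps B either.
D starts after C ends, so nothing later overlaps C either.
E starts before D ends → D and E overlap.
F starts after D ends.
F starts after E ends.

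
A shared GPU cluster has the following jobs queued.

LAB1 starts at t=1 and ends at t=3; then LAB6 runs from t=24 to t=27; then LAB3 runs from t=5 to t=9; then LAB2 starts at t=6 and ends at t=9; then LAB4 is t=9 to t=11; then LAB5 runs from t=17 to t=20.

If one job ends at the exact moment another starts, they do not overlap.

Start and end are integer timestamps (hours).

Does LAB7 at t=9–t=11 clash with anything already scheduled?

Yes — it overlaps LAB4

LAB1: ends t=3 at or before LAB7 starts t=9 → clear.
LAB3: ends t=9 at or before LAB7 starts t=9 → clear.
LAB2: ends t=9 at or before LAB7 starts t=9 → clear.
LAB4: starts t=9 before LAB7 ends t=11, and ends t=11 after LAB7 starts t=9 → overlap.
LAB5: starts t=17 at or after LAB7 ends t=11 → clear.
LAB6: starts t=24 at or after LAB7 ends t=11 → clear.
LAB7 overlaps LAB4.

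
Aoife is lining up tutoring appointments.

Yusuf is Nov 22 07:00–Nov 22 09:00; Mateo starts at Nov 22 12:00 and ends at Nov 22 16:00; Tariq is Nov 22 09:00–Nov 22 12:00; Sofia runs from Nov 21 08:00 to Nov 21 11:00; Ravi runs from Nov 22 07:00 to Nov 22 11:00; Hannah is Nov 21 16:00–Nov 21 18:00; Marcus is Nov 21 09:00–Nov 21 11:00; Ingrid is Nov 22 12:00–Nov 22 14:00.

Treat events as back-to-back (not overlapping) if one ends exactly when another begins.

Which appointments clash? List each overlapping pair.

Sorted by start: Sofia, Marcus, Hannah, Yusuf, Ravi, Tariq, Mateo, Ingrid.
Marcus starts before Sofia ends → Sofia and Marcus overlap.
Hannah starts after Sofia ends, so nothing later overlaps Sofia either.
Hannah starts after Marcus ends, so nothing later overlaps Marcus either.
Yusuf starts after Hannah ends, so nothing later overlaps Hannah either.
Ravi starts before Yusuf ends → Yusuf and Ravi overlap.
Tariq starts exactly when Yusuf ends (back-to-back, no overlap), so nothing later overlaps Yusuf either.
Tariq starts before Ravi ends → Ravi and Tariq overlap.
Mateo starts after Ravi ends, so nothing later overlaps Ravi either.
Mateo starts exactly when Tariq ends (back-to-back, no overlap), so nothing later overlaps Tariq either.
Ingrid starts before Mateo ends → Mateo and Ingrid overlap.

Ingrid & Mateo, Marcus & Sofia, Ravi & Tariq, Ravi & Yusuf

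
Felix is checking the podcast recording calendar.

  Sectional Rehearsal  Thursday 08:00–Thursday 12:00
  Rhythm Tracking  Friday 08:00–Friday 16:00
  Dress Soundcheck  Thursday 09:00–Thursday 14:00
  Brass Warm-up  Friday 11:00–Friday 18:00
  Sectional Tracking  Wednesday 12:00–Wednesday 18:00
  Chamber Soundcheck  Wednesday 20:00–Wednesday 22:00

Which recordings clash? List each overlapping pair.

Brass Warm-up & Rhythm Tracking, Dress Soundcheck & Sectional Rehearsal

Sorted by start: Sectional Tracking, Chamber Soundcheck, Sectional Rehearsal, Dress Soundcheck, Rhythm Tracking, Brass Warm-up.
Chamber Soundcheck starts after Sectional Tracking ends, so Sectional Tracking has no further overlaps.
Sectional Rehearsal starts after Chamber Soundcheck ends, so Chamber Soundcheck has no further overlaps.
Dress Soundcheck starts before Sectional Rehearsal ends → Sectional Rehearsal and Dress Soundcheck overlap.
Rhythm Tracking starts after Sectional Rehearsal ends, so Sectional Rehearsal has no further overlaps.
Rhythm Tracking starts after Dress Soundcheck ends, so Dress Soundcheck has no further overlaps.
Brass Warm-up starts before Rhythm Tracking ends → Rhythm Tracking and Brass Warm-up overlap.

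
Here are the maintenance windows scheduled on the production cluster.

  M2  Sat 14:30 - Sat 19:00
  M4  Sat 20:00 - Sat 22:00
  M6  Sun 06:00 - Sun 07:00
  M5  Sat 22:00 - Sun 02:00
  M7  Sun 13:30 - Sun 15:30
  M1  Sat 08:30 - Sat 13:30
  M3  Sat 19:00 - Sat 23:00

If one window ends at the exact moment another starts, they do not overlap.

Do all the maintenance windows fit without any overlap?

No

Sorted by start: M1, M2, M3, M4, M5, M6, M7.
M2 starts after M1 ends — done with M1.
M3 starts exactly when M2 ends (back-to-back, no overlap) — done with M2.
M4 starts before M3 ends → M3 and M4 overlap.
That's a conflict, so the schedule is not conflict-free.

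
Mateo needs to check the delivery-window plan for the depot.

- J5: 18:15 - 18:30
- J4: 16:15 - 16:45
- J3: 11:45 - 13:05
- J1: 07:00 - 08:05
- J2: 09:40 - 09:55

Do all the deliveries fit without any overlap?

Check each pair: they overlap iff neither finishes before the other starts.
Sorted by start: J1, J2, J3, J4, J5.
J2 starts after J1 ends — done with J1.
J3 starts after J2 ends — done with J2.
J4 starts after J3 ends — done with J3.
J5 starts after J4 ends.
Every pair is clear; the schedule has no overlaps.

Yes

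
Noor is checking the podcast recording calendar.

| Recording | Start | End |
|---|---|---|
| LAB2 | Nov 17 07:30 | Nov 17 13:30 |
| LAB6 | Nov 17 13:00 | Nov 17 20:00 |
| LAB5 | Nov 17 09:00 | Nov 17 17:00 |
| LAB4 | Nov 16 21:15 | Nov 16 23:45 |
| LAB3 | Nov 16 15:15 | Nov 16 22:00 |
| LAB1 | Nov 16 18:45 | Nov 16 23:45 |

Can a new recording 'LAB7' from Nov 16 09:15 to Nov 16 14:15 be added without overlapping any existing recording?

Yes — the slot is free

LAB3: starts Nov 16 15:15 at or after LAB7 ends Nov 16 14:15 → clear.
LAB1: starts Nov 16 18:45 at or after LAB7 ends Nov 16 14:15 → clear.
LAB4: starts Nov 16 21:15 at or after LAB7 ends Nov 16 14:15 → clear.
LAB2: starts Nov 17 07:30 at or after LAB7 ends Nov 16 14:15 → clear.
LAB5: starts Nov 17 09:00 at or after LAB7 ends Nov 16 14:15 → clear.
LAB6: starts Nov 17 13:00 at or after LAB7 ends Nov 16 14:15 → clear.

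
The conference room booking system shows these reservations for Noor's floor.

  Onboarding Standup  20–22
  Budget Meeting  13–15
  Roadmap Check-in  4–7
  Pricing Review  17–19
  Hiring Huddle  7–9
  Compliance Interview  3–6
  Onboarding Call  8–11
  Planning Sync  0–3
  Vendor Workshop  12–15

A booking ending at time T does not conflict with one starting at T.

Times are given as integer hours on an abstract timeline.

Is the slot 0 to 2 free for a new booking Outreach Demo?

Planning Sync: starts 0 before Outreach Demo ends 2, and ends 3 after Outreach Demo starts 0 → overlap.
Compliance Interview: starts 3 at or after Outreach Demo ends 2 → clear.
Roadmap Check-in: starts 4 at or after Outreach Demo ends 2 → clear.
Hiring Huddle: starts 7 at or after Outreach Demo ends 2 → clear.
Onboarding Call: starts 8 at or after Outreach Demo ends 2 → clear.
Vendor Workshop: starts 12 at or after Outreach Demo ends 2 → clear.
Budget Meeting: starts 13 at or after Outreach Demo ends 2 → clear.
Pricing Review: starts 17 at or after Outreach Demo ends 2 → clear.
Onboarding Standup: starts 20 at or after Outreach Demo ends 2 → clear.
Outreach Demo overlaps Planning Sync.

No — it overlaps Planning Sync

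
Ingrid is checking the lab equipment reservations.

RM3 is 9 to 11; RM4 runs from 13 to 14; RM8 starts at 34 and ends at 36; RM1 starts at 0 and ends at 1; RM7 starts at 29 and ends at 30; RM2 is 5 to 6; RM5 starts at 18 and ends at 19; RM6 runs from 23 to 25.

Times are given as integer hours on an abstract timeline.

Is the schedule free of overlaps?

Yes

Sorted by start: RM1, RM2, RM3, RM4, RM5, RM6, RM7, RM8.
RM2 starts after RM1 ends — done with RM1.
RM3 starts after RM2 ends — done with RM2.
RM4 starts after RM3 ends — done with RM3.
RM5 starts after RM4 ends — done with RM4.
RM6 starts after RM5 ends — done with RM5.
RM7 starts after RM6 ends — done with RM6.
RM8 starts after RM7 ends.
Every pair is clear; the schedule has no overlaps.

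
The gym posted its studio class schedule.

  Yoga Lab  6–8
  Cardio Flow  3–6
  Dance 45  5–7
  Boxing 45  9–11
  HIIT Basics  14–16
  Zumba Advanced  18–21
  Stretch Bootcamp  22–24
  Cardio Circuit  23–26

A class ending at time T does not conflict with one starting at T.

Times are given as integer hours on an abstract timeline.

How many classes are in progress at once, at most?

2

Walk through starts and ends in time order (an end at T is processed before a start at T):
3 start Cardio Flow → 1
5 start Dance 45 → 2
6 end Cardio Flow → 1
6 start Yoga Lab → 2
7 end Dance 45 → 1
8 end Yoga Lab → 0
9 start Boxing 45 → 1
11 end Boxing 45 → 0
14 start HIIT Basics → 1
16 end HIIT Basics → 0
18 start Zumba Advanced → 1
21 end Zumba Advanced → 0
22 start Stretch Bootcamp → 1
23 start Cardio Circuit → 2
24 end Stretch Bootcamp → 1
26 end Cardio Circuit → 0
Peak is 2, at 5 (Cardio Flow, Dance 45).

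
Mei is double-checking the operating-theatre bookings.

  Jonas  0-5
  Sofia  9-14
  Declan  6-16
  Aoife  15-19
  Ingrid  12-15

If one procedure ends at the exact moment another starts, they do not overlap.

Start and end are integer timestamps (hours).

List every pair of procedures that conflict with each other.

Aoife & Declan, Declan & Ingrid, Declan & Sofia, Ingrid & Sofia

Check each pair: they overlap iff neither finishes before the other starts.
Sorted by start: Jonas, Declan, Sofia, Ingrid, Aoife.
Declan starts after Jonas ends, so Jonas has no further overlaps.
Sofia starts before Declan ends → Declan and Sofia overlap.
Ingrid starts before Declan ends → Declan and Ingrid overlap.
Aoife starts before Declan ends → Declan and Aoife overlap.
Ingrid starts before Sofia ends → Sofia and Ingrid overlap.
Aoife starts after Sofia ends.
Aoife starts exactly when Ingrid ends (back-to-back, no overlap).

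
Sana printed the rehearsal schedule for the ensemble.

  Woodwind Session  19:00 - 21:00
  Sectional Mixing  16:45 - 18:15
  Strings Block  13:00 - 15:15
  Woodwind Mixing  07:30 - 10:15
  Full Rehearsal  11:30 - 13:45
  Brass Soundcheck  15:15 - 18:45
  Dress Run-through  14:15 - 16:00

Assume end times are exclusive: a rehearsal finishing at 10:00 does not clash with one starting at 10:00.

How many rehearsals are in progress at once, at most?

2

Walk through starts and ends in time order (an end at T is processed before a start at T):
07:30 start Woodwind Mixing → 1
10:15 end Woodwind Mixing → 0
11:30 start Full Rehearsal → 1
13:00 start Strings Block → 2
13:45 end Full Rehearsal → 1
14:15 start Dress Run-through → 2
15:15 end Strings Block → 1
15:15 start Brass Soundcheck → 2
16:00 end Dress Run-through → 1
16:45 start Sectional Mixing → 2
18:15 end Sectional Mixing → 1
18:45 end Brass Soundcheck → 0
19:00 start Woodwind Session → 1
21:00 end Woodwind Session → 0
Peak is 2, at 13:00 (Full Rehearsal, Strings Block).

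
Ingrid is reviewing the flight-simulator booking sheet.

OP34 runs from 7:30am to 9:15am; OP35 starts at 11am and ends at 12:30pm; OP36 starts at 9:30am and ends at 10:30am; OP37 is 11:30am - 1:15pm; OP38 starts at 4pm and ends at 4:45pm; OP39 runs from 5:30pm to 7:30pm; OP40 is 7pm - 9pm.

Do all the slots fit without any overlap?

Sorted by start: OP34, OP36, OP35, OP37, OP38, OP39, OP40.
OP36 starts after OP34 ends; OP34 is clear from here.
OP35 starts after OP36 ends; OP36 is clear from here.
OP37 starts before OP35 ends → OP35 and OP37 overlap.
That's a conflict, so the schedule is not conflict-free.

No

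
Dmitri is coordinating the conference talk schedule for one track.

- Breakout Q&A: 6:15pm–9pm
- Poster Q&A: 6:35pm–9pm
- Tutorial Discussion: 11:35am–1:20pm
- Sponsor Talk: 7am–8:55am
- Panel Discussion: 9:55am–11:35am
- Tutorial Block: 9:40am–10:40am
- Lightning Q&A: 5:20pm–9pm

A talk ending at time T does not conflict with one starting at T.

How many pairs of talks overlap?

Two intervals overlap when each starts before the other ends.
Sorted by start: Sponsor Talk, Tutorial Block, Panel Discussion, Tutorial Discussion, Lightning Q&A, Breakout Q&A, Poster Q&A.
Tutorial Block starts after Sponsor Talk ends, so nothing later overlaps Sponsor Talk either.
Panel Discussion starts before Tutorial Block ends → Tutorial Block and Panel Discussion overlap.
Tutorial Discussion starts after Tutorial Block ends, so nothing later overlaps Tutorial Block either.
Tutorial Discussion starts exactly when Panel Discussion ends (back-to-back, no overlap), so nothing later overlaps Panel Discussion either.
Lightning Q&A starts after Tutorial Discussion ends, so nothing later overlaps Tutorial Discussion either.
Breakout Q&A starts before Lightning Q&A ends → Lightning Q&A and Breakout Q&A overlap.
Poster Q&A starts before Lightning Q&A ends → Lightning Q&A and Poster Q&A overlap.
Poster Q&A starts before Breakout Q&A ends → Breakout Q&A and Poster Q&A overlap.
Overlapping pairs: Breakout Q&A & Lightning Q&A, Breakout Q&A & Poster Q&A, Lightning Q&A & Poster Q&A, Panel Discussion & Tutorial Block — 4 in total.

4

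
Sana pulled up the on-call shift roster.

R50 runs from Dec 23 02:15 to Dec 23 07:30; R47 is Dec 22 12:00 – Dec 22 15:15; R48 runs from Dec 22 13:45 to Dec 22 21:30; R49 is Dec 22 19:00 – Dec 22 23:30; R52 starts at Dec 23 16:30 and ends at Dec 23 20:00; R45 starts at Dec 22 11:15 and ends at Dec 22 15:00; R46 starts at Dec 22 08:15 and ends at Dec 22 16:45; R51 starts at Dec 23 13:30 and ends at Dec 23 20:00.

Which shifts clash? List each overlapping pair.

R45 & R46, R45 & R47, R45 & R48, R46 & R47, R46 & R48, R47 & R48, R48 & R49, R51 & R52

Sorted by start: R46, R45, R47, R48, R49, R50, R51, R52.
R45 starts before R46 ends → R46 and R45 overlap.
R47 starts before R46 ends → R46 and R47 overlap.
R48 starts before R46 ends → R46 and R48 overlap.
R49 starts after R46 ends — done with R46.
R47 starts before R45 ends → R45 and R47 overlap.
R48 starts before R45 ends → R45 and R48 overlap.
R49 starts after R45 ends — done with R45.
R48 starts before R47 ends → R47 and R48 overlap.
R49 starts after R47 ends — done with R47.
R49 starts before R48 ends → R48 and R49 overlap.
R50 starts after R48 ends — done with R48.
R50 starts after R49 ends — done with R49.
R51 starts after R50 ends — done with R50.
R52 starts before R51 ends → R51 and R52 overlap.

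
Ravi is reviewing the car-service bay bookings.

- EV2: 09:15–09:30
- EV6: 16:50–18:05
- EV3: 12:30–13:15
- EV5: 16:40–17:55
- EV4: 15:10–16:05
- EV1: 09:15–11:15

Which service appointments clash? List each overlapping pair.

EV1 & EV2, EV5 & EV6

Sorted by start: EV1, EV2, EV3, EV4, EV5, EV6.
EV2 starts before EV1 ends → EV1 and EV2 overlap.
EV3 starts after EV1 ends, so nothing later overlaps EV1 either.
EV3 starts after EV2 ends, so nothing later overlaps EV2 either.
EV4 starts after EV3 ends, so nothing later overlaps EV3 either.
EV5 starts after EV4 ends, so nothing later overlaps EV4 either.
EV6 starts before EV5 ends → EV5 and EV6 overlap.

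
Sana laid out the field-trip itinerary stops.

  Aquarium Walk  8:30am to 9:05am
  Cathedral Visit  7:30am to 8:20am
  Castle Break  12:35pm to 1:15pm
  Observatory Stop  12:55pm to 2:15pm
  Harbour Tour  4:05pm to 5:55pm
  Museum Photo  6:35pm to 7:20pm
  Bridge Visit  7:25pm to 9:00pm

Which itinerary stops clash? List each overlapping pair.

Check each pair: they overlap iff neither finishes before the other starts.
Sorted by start: Cathedral Visit, Aquarium Walk, Castle Break, Observatory Stop, Harbour Tour, Museum Photo, Bridge Visit.
Aquarium Walk starts after Cathedral Visit ends, so Cathedral Visit has no further overlaps.
Castle Break starts after Aquarium Walk ends, so Aquarium Walk has no further overlaps.
Observatory Stop starts before Castle Break ends → Castle Break and Observatory Stop overlap.
Harbour Tour starts after Castle Break ends, so Castle Break has no further overlaps.
Harbour Tour starts after Observatory Stop ends, so Observatory Stop has no further overlaps.
Museum Photo starts after Harbour Tour ends, so Harbour Tour has no further overlaps.
Bridge Visit starts after Museum Photo ends.

Castle Break & Observatory Stop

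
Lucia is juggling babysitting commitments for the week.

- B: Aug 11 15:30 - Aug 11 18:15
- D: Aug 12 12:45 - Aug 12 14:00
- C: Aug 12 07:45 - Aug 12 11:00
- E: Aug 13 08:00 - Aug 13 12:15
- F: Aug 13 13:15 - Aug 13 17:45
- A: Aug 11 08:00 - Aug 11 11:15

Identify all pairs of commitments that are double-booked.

Sorted by start: A, B, C, D, E, F.
B starts after A ends, so nothing later overlaps A either.
C starts after B ends, so nothing later overlaps B either.
D starts after C ends, so nothing later overlaps C either.
E starts after D ends, so nothing later overlaps D either.
F starts after E ends.

no overlapping pairs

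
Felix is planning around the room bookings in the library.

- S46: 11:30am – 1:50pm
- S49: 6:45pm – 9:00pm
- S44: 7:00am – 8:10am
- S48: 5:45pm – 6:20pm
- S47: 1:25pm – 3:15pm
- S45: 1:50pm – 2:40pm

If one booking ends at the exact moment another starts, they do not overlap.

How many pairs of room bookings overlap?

2

Sorted by start: S44, S46, S47, S45, S48, S49.
S46 starts after S44 ends — done with S44.
S47 starts before S46 ends → S46 and S47 overlap.
S45 starts exactly when S46 ends (back-to-back, no overlap) — done with S46.
S45 starts before S47 ends → S47 and S45 overlap.
S48 starts after S47 ends — done with S47.
S48 starts after S45 ends — done with S45.
S49 starts after S48 ends.
Overlapping pairs: S45 & S47, S46 & S47 — 2 in total.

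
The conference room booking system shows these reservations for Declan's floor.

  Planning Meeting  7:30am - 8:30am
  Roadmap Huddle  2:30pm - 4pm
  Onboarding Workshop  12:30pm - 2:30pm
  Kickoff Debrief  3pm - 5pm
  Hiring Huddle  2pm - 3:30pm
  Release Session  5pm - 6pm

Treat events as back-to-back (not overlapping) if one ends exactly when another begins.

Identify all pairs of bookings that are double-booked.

Hiring Huddle & Kickoff Debrief, Hiring Huddle & Onboarding Workshop, Hiring Huddle & Roadmap Huddle, Kickoff Debrief & Roadmap Huddle

Sorted by start: Planning Meeting, Onboarding Workshop, Hiring Huddle, Roadmap Huddle, Kickoff Debrief, Release Session.
Onboarding Workshop starts after Planning Meeting ends, so nothing later overlaps Planning Meeting either.
Hiring Huddle starts before Onboarding Workshop ends → Onboarding Workshop and Hiring Huddle overlap.
Roadmap Huddle starts exactly when Onboarding Workshop ends (back-to-back, no overlap), so nothing later overlaps Onboarding Workshop either.
Roadmap Huddle starts before Hiring Huddle ends → Hiring Huddle and Roadmap Huddle overlap.
Kickoff Debrief starts before Hiring Huddle ends → Hiring Huddle and Kickoff Debrief overlap.
Release Session starts after Hiring Huddle ends.
Kickoff Debrief starts before Roadmap Huddle ends → Roadmap Huddle and Kickoff Debrief overlap.
Release Session starts after Roadmap Huddle ends.
Release Session starts exactly when Kickoff Debrief ends (back-to-back, no overlap).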